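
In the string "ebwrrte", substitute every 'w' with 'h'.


Input string: 'ebwrrte'
Operation: replace 'w' with 'h'
Positions of 'w': 2
After replacement: ebhrrte


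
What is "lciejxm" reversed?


Input string: 'lciejxm'
Operation: reverse character order
Original order: 'l' -> 'c' -> 'i' -> 'e' -> 'j' -> 'x' -> 'm'
Reversed order: 'm' -> 'x' -> 'j' -> 'e' -> 'i' -> 'c' -> 'l'
Result: mxjeicl


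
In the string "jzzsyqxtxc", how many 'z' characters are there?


Input string: 'jzzsyqxtxc'
Target character: 'z'
Scan each position: s[1]='z', s[2]='z'
Matches found at indices: 1, 2
Total: 2


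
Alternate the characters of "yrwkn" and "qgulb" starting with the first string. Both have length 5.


String 1: 'yrwkn'
String 2: 'qgulb'
Operation: alternate characters
Pairs: 'y'+'q', 'r'+'g', 'w'+'u', 'k'+'l', 'n'+'b'
Result: yqrgwuklnb


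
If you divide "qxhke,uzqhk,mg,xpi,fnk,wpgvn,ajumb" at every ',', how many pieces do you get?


Input string: 'qxhke,uzqhk,mg,xpi,fnk,wpgvn,ajumb'
Delimiter: ','
Split result: 'qxhke', 'uzqhk', 'mg', 'xpi', 'fnk', 'wpgvn', 'ajumb'
Number of parts: 7


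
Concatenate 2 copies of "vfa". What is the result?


Input string: 'vfa'
Operation: repeat 2 times
Concatenation: 'vfa' + 'vfa'
Result: vfavfa


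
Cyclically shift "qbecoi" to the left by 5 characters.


Input: 'qbecoi', shift = 5
Operation: split at index 5 and swap parts
Front part s[0:5] = 'qbeco'
Back part s[5:] = 'i'
Rotated = back + front = 'i' + 'qbeco'
Result: iqbeco


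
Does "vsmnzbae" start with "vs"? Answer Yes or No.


Input string: 'vsmnzbae'
Prefix to check: 'vs'
First 2 characters of input: 'vs'
Match: True
Result: Yes


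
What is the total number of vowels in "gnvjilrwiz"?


Input string: 'gnvjilrwiz'
Operation: count vowels (a, e, i, o, u)
Scan: s[0]='g', s[1]='n', s[2]='v', s[3]='j', s[4]='i' (vowel), s[5]='l', s[6]='r', s[7]='w', s[8]='i' (vowel), s[9]='z'
Vowels found: 2
Result: 2


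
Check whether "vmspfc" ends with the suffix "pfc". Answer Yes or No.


Input string: 'vmspfc'
Suffix to check: 'pfc'
Last 3 characters of input: 'pfc'
Match: True
Result: Yes


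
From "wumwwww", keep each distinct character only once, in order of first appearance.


Input: 'wumwwww'
Operation: keep first occurrence of each character
Scan: s[0]='w' new -> keep; s[1]='u' new -> keep; s[2]='m' new -> keep; s[3]='w' seen -> skip; s[4]='w' seen -> skip; s[5]='w' seen -> skip; s[6]='w' seen -> skip
Result: wum


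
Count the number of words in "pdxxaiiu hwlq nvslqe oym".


Input string: 'pdxxaiiu hwlq nvslqe oym'
Operation: split by spaces
Words found: 'pdxxaiiu', 'hwlq', 'nvslqe', 'oym'
Word count: 4


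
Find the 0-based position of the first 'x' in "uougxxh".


Input string: 'uougxxh'
Target: 'x'
Scanning left to right: s[0]='u', s[1]='o', s[2]='u', s[3]='g', s[4]='x'
First match at index: 4


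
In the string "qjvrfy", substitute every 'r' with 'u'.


Input string: 'qjvrfy'
Operation: replace 'r' with 'u'
Positions of 'r': 3
After replacement: qjvufy


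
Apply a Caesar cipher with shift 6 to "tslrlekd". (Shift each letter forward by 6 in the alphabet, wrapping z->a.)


Input: 'tslrlekd', shift = 6
Operation: for each letter, (position + 6) mod 26
Mapping: 't'(19+6=25)->'z', 's'(18+6=24)->'y', 'l'(11+6=17)->'r', 'r'(17+6=23)->'x', 'l'(11+6=17)->'r', 'e'(4+6=10)->'k', 'k'(10+6=16)->'q', 'd'(3+6=9)->'j'
Result: zyrxrkqj


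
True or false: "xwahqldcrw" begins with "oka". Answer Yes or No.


Input string: 'xwahqldcrw'
Prefix to check: 'oka'
First 3 characters of input: 'xwa'
Match: False
Result: No


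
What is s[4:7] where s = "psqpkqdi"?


Input string: 'psqpkqdi'
Operation: slice [4:7]
Extract characters: s[4]='k', s[5]='q', s[6]='d'
Result: kqd


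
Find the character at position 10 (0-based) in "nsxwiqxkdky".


Input string: 'nsxwiqxkdky'
Operation: get character at index 10
Index mapping: s[0]='n', s[1]='s', s[2]='x', s[3]='w', s[4]='i', s[5]='q', s[6]='x', s[7]='k', s[8]='d', s[9]='k', s[10]='y'
Result: 'y'


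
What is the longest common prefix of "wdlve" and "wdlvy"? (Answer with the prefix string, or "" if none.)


String 1: 'wdlve'
String 2: 'wdlvy'
Compare position by position:
pos 0: 'w' vs 'w' match
pos 1: 'd' vs 'd' match
pos 2: 'l' vs 'l' match
pos 3: 'v' vs 'v' match
pos 4: 'e' vs 'y' differ -> stop
Longest common prefix: "wdlv" (length 4)


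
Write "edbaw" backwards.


Input string: 'edbaw'
Operation: reverse character order
Original order: 'e' -> 'd' -> 'b' -> 'a' -> 'w'
Reversed order: 'w' -> 'a' -> 'b' -> 'd' -> 'e'
Result: wabde


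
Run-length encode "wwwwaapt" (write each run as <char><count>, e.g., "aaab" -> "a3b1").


Input: 'wwwwaapt'
Operation: identify consecutive runs
Runs: 'wwww' -> w4, 'aa' -> a2, 'p' -> p1, 't' -> t1
Encoded: w4a2p1t1


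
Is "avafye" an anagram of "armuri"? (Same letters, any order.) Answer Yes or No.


String 1: 'armuri' -> sorted: 'aimrru'
String 2: 'avafye' -> sorted: 'aaefvy'
Compare sorted forms: 'aimrru' != 'aaefvy'
Anagram: No


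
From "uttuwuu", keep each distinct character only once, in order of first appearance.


Input: 'uttuwuu'
Operation: keep first occurrence of each character
Scan: s[0]='u' new -> keep; s[1]='t' new -> keep; s[2]='t' seen -> skip; s[3]='u' seen -> skip; s[4]='w' new -> keep; s[5]='u' seen -> skip; s[6]='u' seen -> skip
Result: utw


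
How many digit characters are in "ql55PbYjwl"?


Input string: 'ql55PbYjwl'
Operation: count digit characters (0-9)
Scan: 'q', 'l', '5'(digit), '5'(digit), 'P', 'b', 'Y', 'j', 'w', 'l'
Digits found: 2
Result: 2


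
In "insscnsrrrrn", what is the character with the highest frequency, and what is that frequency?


Input: 'insscnsrrrrn'
Operation: tally each character
Counts: 'c':1, 'i':1, 'n':3, 'r':4, 's':3
Maximum: 'r' appears 4 times


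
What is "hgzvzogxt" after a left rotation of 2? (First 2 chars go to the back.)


Input: 'hgzvzogxt', shift = 2
Operation: split at index 2 and swap parts
Front part s[0:2] = 'hg'
Back part s[2:] = 'zvzogxt'
Rotated = back + front = 'zvzogxt' + 'hg'
Result: zvzogxthg


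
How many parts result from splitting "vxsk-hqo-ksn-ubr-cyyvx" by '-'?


Input string: 'vxsk-hqo-ksn-ubr-cyyvx'
Delimiter: '-'
Split result: 'vxsk', 'hqo', 'ksn', 'ubr', 'cyyvx'
Number of parts: 5


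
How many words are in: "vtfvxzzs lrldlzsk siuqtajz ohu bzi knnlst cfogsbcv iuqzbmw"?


Input string: 'vtfvxzzs lrldlzsk siuqtajz ohu bzi knnlst cfogsbcv iuqzbmw'
Operation: split by spaces
Words found: 'vtfvxzzs', 'lrldlzsk', 'siuqtajz', 'ohu', 'bzi', 'knnlst', 'cfogsbcv', 'iuqzbmw'
Word count: 8


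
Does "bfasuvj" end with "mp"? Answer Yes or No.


Input string: 'bfasuvj'
Suffix to check: 'mp'
Last 2 characters of input: 'vj'
Match: False
Result: No


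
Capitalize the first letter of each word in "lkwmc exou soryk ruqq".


Input string: 'lkwmc exou soryk ruqq'
Operation: capitalize first letter of each word
Word transformations: 'lkwmc'->'Lkwmc', 'exou'->'Exou', 'soryk'->'Soryk', 'ruqq'->'Ruqq'
Result: Lkwmc Exou Soryk Ruqq


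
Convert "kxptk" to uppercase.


Input string: 'kxptk'
Operation: convert each letter to uppercase
Mapping: 'k'->'K', 'x'->'X', 'p'->'P', 't'->'T', 'k'->'K'
Result: KXPTK


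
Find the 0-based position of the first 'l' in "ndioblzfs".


Input string: 'ndioblzfs'
Target: 'l'
Scanning left to right: s[0]='n', s[1]='d', s[2]='i', s[3]='o', s[4]='b', s[5]='l'
First match at index: 5


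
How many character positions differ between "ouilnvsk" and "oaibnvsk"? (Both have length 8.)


String 1: 'ouilnvsk'
String 2: 'oaibnvsk'
Compare each position: pos 0: 'o'=='o', pos 1: 'u'!='a', pos 2: 'i'=='i', pos 3: 'l'!='b', pos 4: 'n'=='n', pos 5: 'v'=='v', pos 6: 's'=='s', pos 7: 'k'=='k'
Differing positions: 2
Hamming distance: 2


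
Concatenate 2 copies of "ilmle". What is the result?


Input string: 'ilmle'
Operation: repeat 2 times
Concatenation: 'ilmle' + 'ilmle'
Result: ilmleilmle


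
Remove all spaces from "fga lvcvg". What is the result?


Input string: 'fga lvcvg'
Operation: remove all spaces
Words: 'fga', 'lvcvg'
Join without spaces: fgalvcvg


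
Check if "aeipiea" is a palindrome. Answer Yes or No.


Input string: 'aeipiea'
Reversed: 'aeipiea'
Compare pairs: s[0]='a' vs s[6]='a' (match), s[1]='e' vs s[5]='e' (match), s[2]='i' vs s[4]='i' (match)
Palindrome: Yes


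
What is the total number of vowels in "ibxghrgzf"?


Input string: 'ibxghrgzf'
Operation: count vowels (a, e, i, o, u)
Scan: s[0]='i' (vowel), s[1]='b', s[2]='x', s[3]='g', s[4]='h', s[5]='r', s[6]='g', s[7]='z', s[8]='f'
Vowels found: 1
Result: 1


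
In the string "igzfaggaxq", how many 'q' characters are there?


Input string: 'igzfaggaxq'
Target character: 'q'
Scan each position: s[9]='q'
Matches found at indices: 9
Total: 1


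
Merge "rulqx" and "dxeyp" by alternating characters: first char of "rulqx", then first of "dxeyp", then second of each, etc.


String 1: 'rulqx'
String 2: 'dxeyp'
Operation: alternate characters
Pairs: 'r'+'d', 'u'+'x', 'l'+'e', 'q'+'y', 'x'+'p'
Result: rduxleqyxp


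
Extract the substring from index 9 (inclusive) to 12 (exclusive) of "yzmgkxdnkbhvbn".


Input string: 'yzmgkxdnkbhvbn'
Operation: slice [9:12]
Extract characters: s[9]='b', s[10]='h', s[11]='v'
Result: bhv


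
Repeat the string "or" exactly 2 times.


Input string: 'or'
Operation: repeat 2 times
Concatenation: 'or' + 'or'
Result: oror


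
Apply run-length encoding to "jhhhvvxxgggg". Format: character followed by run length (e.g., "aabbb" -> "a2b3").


Input: 'jhhhvvxxgggg'
Operation: identify consecutive runs
Runs: 'j' -> j1, 'hhh' -> h3, 'vv' -> v2, 'xx' -> x2, 'gggg' -> g4
Encoded: j1h3v2x2g4


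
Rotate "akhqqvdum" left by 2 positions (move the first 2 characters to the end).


Input: 'akhqqvdum', shift = 2
Operation: split at index 2 and swap parts
Front part s[0:2] = 'ak'
Back part s[2:] = 'hqqvdum'
Rotated = back + front = 'hqqvdum' + 'ak'
Result: hqqvdumak


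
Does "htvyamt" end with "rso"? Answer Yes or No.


Input string: 'htvyamt'
Suffix to check: 'rso'
Last 3 characters of input: 'amt'
Match: False
Result: No


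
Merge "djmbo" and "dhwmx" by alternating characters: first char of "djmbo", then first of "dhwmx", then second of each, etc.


String 1: 'djmbo'
String 2: 'dhwmx'
Operation: alternate characters
Pairs: 'd'+'d', 'j'+'h', 'm'+'w', 'b'+'m', 'o'+'x'
Result: ddjhmwbmox


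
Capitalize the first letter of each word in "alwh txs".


Input string: 'alwh txs'
Operation: capitalize first letter of each word
Word transformations: 'alwh'->'Alwh', 'txs'->'Txs'
Result: Alwh Txs


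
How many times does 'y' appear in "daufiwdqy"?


Input string: 'daufiwdqy'
Target character: 'y'
Scan each position: s[8]='y'
Matches found at indices: 8
Total: 1


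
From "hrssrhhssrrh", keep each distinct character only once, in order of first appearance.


Input: 'hrssrhhssrrh'
Operation: keep first occurrence of each character
Scan: s[0]='h' new -> keep; s[1]='r' new -> keep; s[2]='s' new -> keep; s[3]='s' seen -> skip; s[4]='r' seen -> skip; s[5]='h' seen -> skip; s[6]='h' seen -> skip; s[7]='s' seen -> skip; s[8]='s' seen -> skip; s[9]='r' seen -> skip; s[10]='r' seen -> skip; s[11]='h' seen -> skip
Result: hrs


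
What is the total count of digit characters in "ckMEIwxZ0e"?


Input string: 'ckMEIwxZ0e'
Operation: count digit characters (0-9)
Scan: 'c', 'k', 'M', 'E', 'I', 'w', 'x', 'Z', '0'(digit), 'e'
Digits found: 1
Result: 1


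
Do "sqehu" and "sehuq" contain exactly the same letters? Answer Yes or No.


String 1: 'sqehu' -> sorted: 'ehqsu'
String 2: 'sehuq' -> sorted: 'ehqsu'
Compare sorted forms: 'ehqsu' == 'ehqsu'
Anagram: Yes


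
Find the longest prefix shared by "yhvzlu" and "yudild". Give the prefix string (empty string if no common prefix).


String 1: 'yhvzlu'
String 2: 'yudild'
Compare position by position:
pos 0: 'y' vs 'y' match
pos 1: 'h' vs 'u' differ -> stop
Longest common prefix: "y" (length 1)


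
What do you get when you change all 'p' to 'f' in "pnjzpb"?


Input string: 'pnjzpb'
Operation: replace 'p' with 'f'
Positions of 'p': 0, 4
After replacement: fnjzfb


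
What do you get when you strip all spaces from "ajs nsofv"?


Input string: 'ajs nsofv'
Operation: remove all spaces
Words: 'ajs', 'nsofv'
Join without spaces: ajsnsofv


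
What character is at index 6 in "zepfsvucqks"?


Input string: 'zepfsvucqks'
Operation: get character at index 6
Index mapping: s[0]='z', s[1]='e', s[2]='p', s[3]='f', s[4]='s', s[5]='v', s[6]='u'
Result: 'u'


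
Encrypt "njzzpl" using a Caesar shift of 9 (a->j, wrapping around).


Input: 'njzzpl', shift = 9
Operation: for each letter, (position + 9) mod 26
Mapping: 'n'(13+9=22)->'w', 'j'(9+9=18)->'s', 'z'(25+9=34, 34 mod 26=8)->'i', 'z'(25+9=34, 34 mod 26=8)->'i', 'p'(15+9=24)->'y', 'l'(11+9=20)->'u'
Result: wsiiyu


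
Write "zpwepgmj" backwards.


Input string: 'zpwepgmj'
Operation: reverse character order
Original order: 'z' -> 'p' -> 'w' -> 'e' -> 'p' -> 'g' -> 'm' -> 'j'
Reversed order: 'j' -> 'm' -> 'g' -> 'p' -> 'e' -> 'w' -> 'p' -> 'z'
Result: jmgpewpz


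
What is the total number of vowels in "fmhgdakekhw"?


Input string: 'fmhgdakekhw'
Operation: count vowels (a, e, i, o, u)
Scan: s[0]='f', s[1]='m', s[2]='h', s[3]='g', s[4]='d', s[5]='a' (vowel), s[6]='k', s[7]='e' (vowel), s[8]='k', s[9]='h', s[10]='w'
Vowels found: 2
Result: 2


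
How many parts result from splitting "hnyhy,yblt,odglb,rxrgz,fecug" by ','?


Input string: 'hnyhy,yblt,odglb,rxrgz,fecug'
Delimiter: ','
Split result: 'hnyhy', 'yblt', 'odglb', 'rxrgz', 'fecug'
Number of parts: 5


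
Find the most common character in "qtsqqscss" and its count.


Input: 'qtsqqscss'
Operation: tally each character
Counts: 'c':1, 'q':3, 's':4, 't':1
Maximum: 's' appears 4 times


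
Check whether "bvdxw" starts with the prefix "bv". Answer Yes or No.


Input string: 'bvdxw'
Prefix to check: 'bv'
First 2 characters of input: 'bv'
Match: True
Result: Yes


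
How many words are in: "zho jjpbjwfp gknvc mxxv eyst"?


Input string: 'zho jjpbjwfp gknvc mxxv eyst'
Operation: split by spaces
Words found: 'zho', 'jjpbjwfp', 'gknvc', 'mxxv', 'eyst'
Word count: 5


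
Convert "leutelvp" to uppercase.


Input string: 'leutelvp'
Operation: convert each letter to uppercase
Mapping: 'l'->'L', 'e'->'E', 'u'->'U', 't'->'T', 'e'->'E', 'l'->'L', 'v'->'V', 'p'->'P'
Result: LEUTELVP


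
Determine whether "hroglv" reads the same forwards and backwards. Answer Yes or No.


Input string: 'hroglv'
Reversed: 'vlgorh'
Compare pairs: s[0]='h' vs s[5]='v' (mismatch), s[1]='r' vs s[4]='l' (mismatch), s[2]='o' vs s[3]='g' (mismatch)
Palindrome: No


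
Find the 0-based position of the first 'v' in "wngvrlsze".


Input string: 'wngvrlsze'
Target: 'v'
Scanning left to right: s[0]='w', s[1]='n', s[2]='g', s[3]='v'
First match at index: 3


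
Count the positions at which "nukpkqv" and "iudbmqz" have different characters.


String 1: 'nukpkqv'
String 2: 'iudbmqz'
Compare each position: pos 0: 'n'!='i', pos 1: 'u'=='u', pos 2: 'k'!='d', pos 3: 'p'!='b', pos 4: 'k'!='m', pos 5: 'q'=='q', pos 6: 'v'!='z'
Differing positions: 5
Hamming distance: 5


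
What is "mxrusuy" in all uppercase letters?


Input string: 'mxrusuy'
Operation: convert each letter to uppercase
Mapping: 'm'->'M', 'x'->'X', 'r'->'R', 'u'->'U', 's'->'S', 'u'->'U', 'y'->'Y'
Result: MXRUSUY


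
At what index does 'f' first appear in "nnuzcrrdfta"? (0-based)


Input string: 'nnuzcrrdfta'
Target: 'f'
Scanning left to right: s[0]='n', s[1]='n', s[2]='u', s[3]='z', s[4]='c', s[5]='r', s[6]='r', s[7]='d', s[8]='f'
First match at index: 8


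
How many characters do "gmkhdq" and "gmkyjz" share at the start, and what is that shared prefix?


String 1: 'gmkhdq'
String 2: 'gmkyjz'
Compare position by position:
pos 0: 'g' vs 'g' match
pos 1: 'm' vs 'm' match
pos 2: 'k' vs 'k' match
pos 3: 'h' vs 'y' differ -> stop
Longest common prefix: "gmk" (length 3)


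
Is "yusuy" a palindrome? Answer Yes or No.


Input string: 'yusuy'
Reversed: 'yusuy'
Compare pairs: s[0]='y' vs s[4]='y' (match), s[1]='u' vs s[3]='u' (match)
Palindrome: Yes


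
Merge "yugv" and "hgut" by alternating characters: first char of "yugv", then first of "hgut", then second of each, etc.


String 1: 'yugv'
String 2: 'hgut'
Operation: alternate characters
Pairs: 'y'+'h', 'u'+'g', 'g'+'u', 'v'+'t'
Result: yhugguvt


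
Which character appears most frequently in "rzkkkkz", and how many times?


Input: 'rzkkkkz'
Operation: tally each character
Counts: 'k':4, 'r':1, 'z':2
Maximum: 'k' appears 4 times


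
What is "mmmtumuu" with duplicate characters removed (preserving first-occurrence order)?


Input: 'mmmtumuu'
Operation: keep first occurrence of each character
Scan: s[0]='m' new -> keep; s[1]='m' seen -> skip; s[2]='m' seen -> skip; s[3]='t' new -> keep; s[4]='u' new -> keep; s[5]='m' seen -> skip; s[6]='u' seen -> skip; s[7]='u' seen -> skip
Result: mtu


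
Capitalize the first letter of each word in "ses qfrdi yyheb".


Input string: 'ses qfrdi yyheb'
Operation: capitalize first letter of each word
Word transformations: 'ses'->'Ses', 'qfrdi'->'Qfrdi', 'yyheb'->'Yyheb'
Result: Ses Qfrdi Yyheb


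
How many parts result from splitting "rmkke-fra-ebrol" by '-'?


Input string: 'rmkke-fra-ebrol'
Delimiter: '-'
Split result: 'rmkke', 'fra', 'ebrol'
Number of parts: 3


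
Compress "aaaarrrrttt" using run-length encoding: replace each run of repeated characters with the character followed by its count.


Input: 'aaaarrrrttt'
Operation: identify consecutive runs
Runs: 'aaaa' -> a4, 'rrrr' -> r4, 'ttt' -> t3
Encoded: a4r4t3


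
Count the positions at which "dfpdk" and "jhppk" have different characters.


String 1: 'dfpdk'
String 2: 'jhppk'
Compare each position: pos 0: 'd'!='j', pos 1: 'f'!='h', pos 2: 'p'=='p', pos 3: 'd'!='p', pos 4: 'k'=='k'
Differing positions: 3
Hamming distance: 3


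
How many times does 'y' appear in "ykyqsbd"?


Input string: 'ykyqsbd'
Target character: 'y'
Scan each position: s[0]='y', s[2]='y'
Matches found at indices: 0, 2
Total: 2


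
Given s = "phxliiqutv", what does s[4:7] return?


Input string: 'phxliiqutv'
Operation: slice [4:7]
Extract characters: s[4]='i', s[5]='i', s[6]='q'
Result: iiq


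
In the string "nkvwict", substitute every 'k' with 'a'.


Input string: 'nkvwict'
Operation: replace 'k' with 'a'
Positions of 'k': 1
After replacement: navwict


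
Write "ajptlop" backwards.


Input string: 'ajptlop'
Operation: reverse character order
Original order: 'a' -> 'j' -> 'p' -> 't' -> 'l' -> 'o' -> 'p'
Reversed order: 'p' -> 'o' -> 'l' -> 't' -> 'p' -> 'j' -> 'a'
Result: poltpja


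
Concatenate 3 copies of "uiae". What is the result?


Input string: 'uiae'
Operation: repeat 3 times
Concatenation: 'uiae' + 'uiae' + 'uiae'
Result: uiaeuiaeuiae


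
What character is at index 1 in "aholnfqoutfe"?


Input string: 'aholnfqoutfe'
Operation: get character at index 1
Index mapping: s[0]='a', s[1]='h'
Result: 'h'


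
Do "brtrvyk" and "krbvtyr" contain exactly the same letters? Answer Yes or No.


String 1: 'brtrvyk' -> sorted: 'bkrrtvy'
String 2: 'krbvtyr' -> sorted: 'bkrrtvy'
Compare sorted forms: 'bkrrtvy' == 'bkrrtvy'
Anagram: Yes


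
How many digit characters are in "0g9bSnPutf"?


Input string: '0g9bSnPutf'
Operation: count digit characters (0-9)
Scan: '0'(digit), 'g', '9'(digit), 'b', 'S', 'n', 'P', 'u', 't', 'f'
Digits found: 2
Result: 2


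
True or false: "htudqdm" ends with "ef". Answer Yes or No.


Input string: 'htudqdm'
Suffix to check: 'ef'
Last 2 characters of input: 'dm'
Match: False
Result: No


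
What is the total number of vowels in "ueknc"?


Input string: 'ueknc'
Operation: count vowels (a, e, i, o, u)
Scan: s[0]='u' (vowel), s[1]='e' (vowel), s[2]='k', s[3]='n', s[4]='c'
Vowels found: 2
Result: 2


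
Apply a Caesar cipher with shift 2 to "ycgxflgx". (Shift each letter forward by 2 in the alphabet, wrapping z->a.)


Input: 'ycgxflgx', shift = 2
Operation: for each letter, (position + 2) mod 26
Mapping: 'y'(24+2=26, 26 mod 26=0)->'a', 'c'(2+2=4)->'e', 'g'(6+2=8)->'i', 'x'(23+2=25)->'z', 'f'(5+2=7)->'h', 'l'(11+2=13)->'n', 'g'(6+2=8)->'i', 'x'(23+2=25)->'z'
Result: aeizhniz


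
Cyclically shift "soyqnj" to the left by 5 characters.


Input: 'soyqnj', shift = 5
Operation: split at index 5 and swap parts
Front part s[0:5] = 'soyqn'
Back part s[5:] = 'j'
Rotated = back + front = 'j' + 'soyqn'
Result: jsoyqn


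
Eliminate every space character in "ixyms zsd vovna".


Input string: 'ixyms zsd vovna'
Operation: remove all spaces
Words: 'ixyms', 'zsd', 'vovna'
Join without spaces: ixymszsdvovna


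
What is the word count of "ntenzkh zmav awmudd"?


Input string: 'ntenzkh zmav awmudd'
Operation: split by spaces
Words found: 'ntenzkh', 'zmav', 'awmudd'
Word count: 3


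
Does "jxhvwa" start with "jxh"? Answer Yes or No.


Input string: 'jxhvwa'
Prefix to check: 'jxh'
First 3 characters of input: 'jxh'
Match: True
Result: Yes


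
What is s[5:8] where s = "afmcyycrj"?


Input string: 'afmcyycrj'
Operation: slice [5:8]
Extract characters: s[5]='y', s[6]='c', s[7]='r'
Result: ycr


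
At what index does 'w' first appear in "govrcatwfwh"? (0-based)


Input string: 'govrcatwfwh'
Target: 'w'
Scanning left to right: s[0]='g', s[1]='o', s[2]='v', s[3]='r', s[4]='c', s[5]='a', s[6]='t', s[7]='w'
First match at index: 7


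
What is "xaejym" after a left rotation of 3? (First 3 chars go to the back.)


Input: 'xaejym', shift = 3
Operation: split at index 3 and swap parts
Front part s[0:3] = 'xae'
Back part s[3:] = 'jym'
Rotated = back + front = 'jym' + 'xae'
Result: jymxae


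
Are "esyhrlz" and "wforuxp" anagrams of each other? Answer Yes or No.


String 1: 'esyhrlz' -> sorted: 'ehlrsyz'
String 2: 'wforuxp' -> sorted: 'fopruwx'
Compare sorted forms: 'ehlrsyz' != 'fopruwx'
Anagram: No


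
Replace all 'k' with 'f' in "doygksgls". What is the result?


Input string: 'doygksgls'
Operation: replace 'k' with 'f'
Positions of 'k': 4
After replacement: doygfsgls


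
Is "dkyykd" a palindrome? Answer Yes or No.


Input string: 'dkyykd'
Reversed: 'dkyykd'
Compare pairs: s[0]='d' vs s[5]='d' (match), s[1]='k' vs s[4]='k' (match), s[2]='y' vs s[3]='y' (match)
Palindrome: Yes


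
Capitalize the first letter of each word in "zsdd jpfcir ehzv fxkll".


Input string: 'zsdd jpfcir ehzv fxkll'
Operation: capitalize first letter of each word
Word transformations: 'zsdd'->'Zsdd', 'jpfcir'->'Jpfcir', 'ehzv'->'Ehzv', 'fxkll'->'Fxkll'
Result: Zsdd Jpfcir Ehzv Fxkll


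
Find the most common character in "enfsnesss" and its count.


Input: 'enfsnesss'
Operation: tally each character
Counts: 'e':2, 'f':1, 'n':2, 's':4
Maximum: 's' appears 4 times


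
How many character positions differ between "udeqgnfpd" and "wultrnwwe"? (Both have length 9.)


String 1: 'udeqgnfpd'
String 2: 'wultrnwwe'
Compare each position: pos 0: 'u'!='w', pos 1: 'd'!='u', pos 2: 'e'!='l', pos 3: 'q'!='t', pos 4: 'g'!='r', pos 5: 'n'=='n', pos 6: 'f'!='w', pos 7: 'p'!='w', pos 8: 'd'!='e'
Differing positions: 8
Hamming distance: 8


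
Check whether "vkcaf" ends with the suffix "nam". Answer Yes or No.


Input string: 'vkcaf'
Suffix to check: 'nam'
Last 3 characters of input: 'caf'
Match: False
Result: No


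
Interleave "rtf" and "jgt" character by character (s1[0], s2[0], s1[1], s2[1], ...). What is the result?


String 1: 'rtf'
String 2: 'jgt'
Operation: alternate characters
Pairs: 'r'+'j', 't'+'g', 'f'+'t'
Result: rjtgft


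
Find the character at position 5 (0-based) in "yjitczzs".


Input string: 'yjitczzs'
Operation: get character at index 5
Index mapping: s[0]='y', s[1]='j', s[2]='i', s[3]='t', s[4]='c', s[5]='z'
Result: 'z'


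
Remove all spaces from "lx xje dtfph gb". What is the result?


Input string: 'lx xje dtfph gb'
Operation: remove all spaces
Words: 'lx', 'xje', 'dtfph', 'gb'
Join without spaces: lxxjedtfphgb


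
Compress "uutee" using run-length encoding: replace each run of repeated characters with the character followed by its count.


Input: 'uutee'
Operation: identify consecutive runs
Runs: 'uu' -> u2, 't' -> t1, 'ee' -> e2
Encoded: u2t1e2


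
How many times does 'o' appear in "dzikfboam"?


Input string: 'dzikfboam'
Target character: 'o'
Scan each position: s[6]='o'
Matches found at indices: 6
Total: 1


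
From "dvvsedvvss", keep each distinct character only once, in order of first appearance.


Input: 'dvvsedvvss'
Operation: keep first occurrence of each character
Scan: s[0]='d' new -> keep; s[1]='v' new -> keep; s[2]='v' seen -> skip; s[3]='s' new -> keep; s[4]='e' new -> keep; s[5]='d' seen -> skip; s[6]='v' seen -> skip; s[7]='v' seen -> skip; s[8]='s' seen -> skip; s[9]='s' seen -> skip
Result: dvse


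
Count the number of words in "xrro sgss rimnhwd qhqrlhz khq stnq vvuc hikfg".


Input string: 'xrro sgss rimnhwd qhqrlhz khq stnq vvuc hikfg'
Operation: split by spaces
Words found: 'xrro', 'sgss', 'rimnhwd', 'qhqrlhz', 'khq', 'stnq', 'vvuc', 'hikfg'
Word count: 8


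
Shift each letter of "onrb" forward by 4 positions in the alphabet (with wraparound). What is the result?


Input: 'onrb', shift = 4
Operation: for each letter, (position + 4) mod 26
Mapping: 'o'(14+4=18)->'s', 'n'(13+4=17)->'r', 'r'(17+4=21)->'v', 'b'(1+4=5)->'f'
Result: srvf


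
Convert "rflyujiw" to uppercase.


Input string: 'rflyujiw'
Operation: convert each letter to uppercase
Mapping: 'r'->'R', 'f'->'F', 'l'->'L', 'y'->'Y', 'u'->'U', 'j'->'J', 'i'->'I', 'w'->'W'
Result: RFLYUJIW


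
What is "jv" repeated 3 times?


Input string: 'jv'
Operation: repeat 3 times
Concatenation: 'jv' + 'jv' + 'jv'
Result: jvjvjv


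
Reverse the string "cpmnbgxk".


Input string: 'cpmnbgxk'
Operation: reverse character order
Original order: 'c' -> 'p' -> 'm' -> 'n' -> 'b' -> 'g' -> 'x' -> 'k'
Reversed order: 'k' -> 'x' -> 'g' -> 'b' -> 'n' -> 'm' -> 'p' -> 'c'
Result: kxgbnmpc


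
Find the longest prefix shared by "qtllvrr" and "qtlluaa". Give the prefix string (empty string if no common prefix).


String 1: 'qtllvrr'
String 2: 'qtlluaa'
Compare position by position:
pos 0: 'q' vs 'q' match
pos 1: 't' vs 't' match
pos 2: 'l' vs 'l' match
pos 3: 'l' vs 'l' match
pos 4: 'v' vs 'u' differ -> stop
Longest common prefix: "qtll" (length 4)


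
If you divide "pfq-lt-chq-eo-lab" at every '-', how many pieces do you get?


Input string: 'pfq-lt-chq-eo-lab'
Delimiter: '-'
Split result: 'pfq', 'lt', 'chq', 'eo', 'lab'
Number of parts: 5


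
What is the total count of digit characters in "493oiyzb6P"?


Input string: '493oiyzb6P'
Operation: count digit characters (0-9)
Scan: '4'(digit), '9'(digit), '3'(digit), 'o', 'i', 'y', 'z', 'b', '6'(digit), 'P'
Digits found: 4
Result: 4


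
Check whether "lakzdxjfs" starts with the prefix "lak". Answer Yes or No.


Input string: 'lakzdxjfs'
Prefix to check: 'lak'
First 3 characters of input: 'lak'
Match: True
Result: Yes


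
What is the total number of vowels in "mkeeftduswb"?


Input string: 'mkeeftduswb'
Operation: count vowels (a, e, i, o, u)
Scan: s[0]='m', s[1]='k', s[2]='e' (vowel), s[3]='e' (vowel), s[4]='f', s[5]='t', s[6]='d', s[7]='u' (vowel), s[8]='s', s[9]='w', s[10]='b'
Vowels found: 3
Result: 3


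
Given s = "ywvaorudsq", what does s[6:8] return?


Input string: 'ywvaorudsq'
Operation: slice [6:8]
Extract characters: s[6]='u', s[7]='d'
Result: ud


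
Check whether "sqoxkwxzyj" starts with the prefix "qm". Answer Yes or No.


Input string: 'sqoxkwxzyj'
Prefix to check: 'qm'
First 2 characters of input: 'sq'
Match: False
Result: No


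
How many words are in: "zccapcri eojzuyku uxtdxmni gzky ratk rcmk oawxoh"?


Input string: 'zccapcri eojzuyku uxtdxmni gzky ratk rcmk oawxoh'
Operation: split by spaces
Words found: 'zccapcri', 'eojzuyku', 'uxtdxmni', 'gzky', 'ratk', 'rcmk', 'oawxoh'
Word count: 7


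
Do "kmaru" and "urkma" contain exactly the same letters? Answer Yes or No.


String 1: 'kmaru' -> sorted: 'akmru'
String 2: 'urkma' -> sorted: 'akmru'
Compare sorted forms: 'akmru' == 'akmru'
Anagram: Yes


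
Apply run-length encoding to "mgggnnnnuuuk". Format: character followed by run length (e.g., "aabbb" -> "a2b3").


Input: 'mgggnnnnuuuk'
Operation: identify consecutive runs
Runs: 'm' -> m1, 'ggg' -> g3, 'nnnn' -> n4, 'uuu' -> u3, 'k' -> k1
Encoded: m1g3n4u3k1


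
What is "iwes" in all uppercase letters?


Input string: 'iwes'
Operation: convert each letter to uppercase
Mapping: 'i'->'I', 'w'->'W', 'e'->'E', 's'->'S'
Result: IWES


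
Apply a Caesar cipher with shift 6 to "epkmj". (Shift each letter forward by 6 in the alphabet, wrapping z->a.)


Input: 'epkmj', shift = 6
Operation: for each letter, (position + 6) mod 26
Mapping: 'e'(4+6=10)->'k', 'p'(15+6=21)->'v', 'k'(10+6=16)->'q', 'm'(12+6=18)->'s', 'j'(9+6=15)->'p'
Result: kvqsp


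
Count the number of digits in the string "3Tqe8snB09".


Input string: '3Tqe8snB09'
Operation: count digit characters (0-9)
Scan: '3'(digit), 'T', 'q', 'e', '8'(digit), 's', 'n', 'B', '0'(digit), '9'(digit)
Digits found: 4
Result: 4


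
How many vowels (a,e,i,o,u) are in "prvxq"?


Input string: 'prvxq'
Operation: count vowels (a, e, i, o, u)
Scan: s[0]='p', s[1]='r', s[2]='v', s[3]='x', s[4]='q'
Vowels found: 0
Result: 0


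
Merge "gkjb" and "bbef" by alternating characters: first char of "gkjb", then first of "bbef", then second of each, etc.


String 1: 'gkjb'
String 2: 'bbef'
Operation: alternate characters
Pairs: 'g'+'b', 'k'+'b', 'j'+'e', 'b'+'f'
Result: gbkbjebf


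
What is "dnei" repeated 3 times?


Input string: 'dnei'
Operation: repeat 3 times
Concatenation: 'dnei' + 'dnei' + 'dnei'
Result: dneidneidnei


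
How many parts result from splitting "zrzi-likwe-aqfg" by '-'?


Input string: 'zrzi-likwe-aqfg'
Delimiter: '-'
Split result: 'zrzi', 'likwe', 'aqfg'
Number of parts: 3


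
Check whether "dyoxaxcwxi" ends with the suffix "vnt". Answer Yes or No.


Input string: 'dyoxaxcwxi'
Suffix to check: 'vnt'
Last 3 characters of input: 'wxi'
Match: False
Result: No


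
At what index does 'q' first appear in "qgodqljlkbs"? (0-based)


Input string: 'qgodqljlkbs'
Target: 'q'
Scanning left to right: s[0]='q'
First match at index: 0


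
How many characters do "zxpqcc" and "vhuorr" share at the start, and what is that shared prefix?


String 1: 'zxpqcc'
String 2: 'vhuorr'
Compare position by position:
pos 0: 'z' vs 'v' differ -> stop
Longest common prefix: "" (length 0)


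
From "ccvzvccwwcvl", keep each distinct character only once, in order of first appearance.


Input: 'ccvzvccwwcvl'
Operation: keep first occurrence of each character
Scan: s[0]='c' new -> keep; s[1]='c' seen -> skip; s[2]='v' new -> keep; s[3]='z' new -> keep; s[4]='v' seen -> skip; s[5]='c' seen -> skip; s[6]='c' seen -> skip; s[7]='w' new -> keep; s[8]='w' seen -> skip; s[9]='c' seen -> skip; s[10]='v' seen -> skip; s[11]='l' new -> keep
Result: cvzwl


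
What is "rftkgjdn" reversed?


Input string: 'rftkgjdn'
Operation: reverse character order
Original order: 'r' -> 'f' -> 't' -> 'k' -> 'g' -> 'j' -> 'd' -> 'n'
Reversed order: 'n' -> 'd' -> 'j' -> 'g' -> 'k' -> 't' -> 'f' -> 'r'
Result: ndjgktfr


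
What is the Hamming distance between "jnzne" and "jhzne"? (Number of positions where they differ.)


String 1: 'jnzne'
String 2: 'jhzne'
Compare each position: pos 0: 'j'=='j', pos 1: 'n'!='h', pos 2: 'z'=='z', pos 3: 'n'=='n', pos 4: 'e'=='e'
Differing positions: 1
Hamming distance: 1


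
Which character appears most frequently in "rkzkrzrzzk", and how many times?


Input: 'rkzkrzrzzk'
Operation: tally each character
Counts: 'k':3, 'r':3, 'z':4
Maximum: 'z' appears 4 times


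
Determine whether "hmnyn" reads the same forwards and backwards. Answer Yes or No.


Input string: 'hmnyn'
Reversed: 'nynmh'
Compare pairs: s[0]='h' vs s[4]='n' (mismatch), s[1]='m' vs s[3]='y' (mismatch)
Palindrome: No


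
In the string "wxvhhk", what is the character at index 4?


Input string: 'wxvhhk'
Operation: get character at index 4
Index mapping: s[0]='w', s[1]='x', s[2]='v', s[3]='h', s[4]='h'
Result: 'h'


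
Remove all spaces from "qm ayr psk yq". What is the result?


Input string: 'qm ayr psk yq'
Operation: remove all spaces
Words: 'qm', 'ayr', 'psk', 'yq'
Join without spaces: qmayrpskyq


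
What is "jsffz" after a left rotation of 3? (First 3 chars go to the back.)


Input: 'jsffz', shift = 3
Operation: split at index 3 and swap parts
Front part s[0:3] = 'jsf'
Back part s[3:] = 'fz'
Rotated = back + front = 'fz' + 'jsf'
Result: fzjsf


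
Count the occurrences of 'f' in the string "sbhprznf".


Input string: 'sbhprznf'
Target character: 'f'
Scan each position: s[7]='f'
Matches found at indices: 7
Total: 1


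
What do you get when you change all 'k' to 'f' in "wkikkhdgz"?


Input string: 'wkikkhdgz'
Operation: replace 'k' with 'f'
Positions of 'k': 1, 3, 4
After replacement: wfiffhdgz


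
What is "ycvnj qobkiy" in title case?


Input string: 'ycvnj qobkiy'
Operation: capitalize first letter of each word
Word transformations: 'ycvnj'->'Ycvnj', 'qobkiy'->'Qobkiy'
Result: Ycvnj Qobkiy


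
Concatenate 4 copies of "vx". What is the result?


Input string: 'vx'
Operation: repeat 4 times
Concatenation: 'vx' + 'vx' + 'vx' + 'vx'
Result: vxvxvxvx


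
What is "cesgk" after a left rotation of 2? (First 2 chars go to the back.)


Input: 'cesgk', shift = 2
Operation: split at index 2 and swap parts
Front part s[0:2] = 'ce'
Back part s[2:] = 'sgk'
Rotated = back + front = 'sgk' + 'ce'
Result: sgkce


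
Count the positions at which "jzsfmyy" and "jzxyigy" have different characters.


String 1: 'jzsfmyy'
String 2: 'jzxyigy'
Compare each position: pos 0: 'j'=='j', pos 1: 'z'=='z', pos 2: 's'!='x', pos 3: 'f'!='y', pos 4: 'm'!='i', pos 5: 'y'!='g', pos 6: 'y'=='y'
Differing positions: 4
Hamming distance: 4


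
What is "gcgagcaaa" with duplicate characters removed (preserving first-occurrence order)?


Input: 'gcgagcaaa'
Operation: keep first occurrence of each character
Scan: s[0]='g' new -> keep; s[1]='c' new -> keep; s[2]='g' seen -> skip; s[3]='a' new -> keep; s[4]='g' seen -> skip; s[5]='c' seen -> skip; s[6]='a' seen -> skip; s[7]='a' seen -> skip; s[8]='a' seen -> skip
Result: gca


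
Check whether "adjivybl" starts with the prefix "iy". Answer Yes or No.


Input string: 'adjivybl'
Prefix to check: 'iy'
First 2 characters of input: 'ad'
Match: False
Result: No


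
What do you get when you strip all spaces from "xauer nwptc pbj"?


Input string: 'xauer nwptc pbj'
Operation: remove all spaces
Words: 'xauer', 'nwptc', 'pbj'
Join without spaces: xauernwptcpbj


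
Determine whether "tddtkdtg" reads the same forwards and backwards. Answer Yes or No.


Input string: 'tddtkdtg'
Reversed: 'gtdktddt'
Compare pairs: s[0]='t' vs s[7]='g' (mismatch), s[1]='d' vs s[6]='t' (mismatch), s[2]='d' vs s[5]='d' (match), s[3]='t' vs s[4]='k' (mismatch)
Palindrome: No


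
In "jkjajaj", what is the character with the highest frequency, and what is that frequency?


Input: 'jkjajaj'
Operation: tally each character
Counts: 'a':2, 'j':4, 'k':1
Maximum: 'j' appears 4 times


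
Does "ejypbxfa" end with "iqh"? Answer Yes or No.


Input string: 'ejypbxfa'
Suffix to check: 'iqh'
Last 3 characters of input: 'xfa'
Match: False
Result: No


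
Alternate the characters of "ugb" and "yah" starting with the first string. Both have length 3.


String 1: 'ugb'
String 2: 'yah'
Operation: alternate characters
Pairs: 'u'+'y', 'g'+'a', 'b'+'h'
Result: uygabh


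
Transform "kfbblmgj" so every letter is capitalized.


Input string: 'kfbblmgj'
Operation: convert each letter to uppercase
Mapping: 'k'->'K', 'f'->'F', 'b'->'B', 'b'->'B', 'l'->'L', 'm'->'M', 'g'->'G', 'j'->'J'
Result: KFBBLMGJ


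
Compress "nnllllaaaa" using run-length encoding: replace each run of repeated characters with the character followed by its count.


Input: 'nnllllaaaa'
Operation: identify consecutive runs
Runs: 'nn' -> n2, 'llll' -> l4, 'aaaa' -> a4
Encoded: n2l4a4


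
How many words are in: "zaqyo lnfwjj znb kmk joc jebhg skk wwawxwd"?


Input string: 'zaqyo lnfwjj znb kmk joc jebhg skk wwawxwd'
Operation: split by spaces
Words found: 'zaqyo', 'lnfwjj', 'znb', 'kmk', 'joc', 'jebhg', 'skk', 'wwawxwd'
Word count: 8


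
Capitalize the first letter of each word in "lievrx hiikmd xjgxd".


Input string: 'lievrx hiikmd xjgxd'
Operation: capitalize first letter of each word
Word transformations: 'lievrx'->'Lievrx', 'hiikmd'->'Hiikmd', 'xjgxd'->'Xjgxd'
Result: Lievrx Hiikmd Xjgxd


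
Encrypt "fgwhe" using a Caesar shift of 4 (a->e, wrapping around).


Input: 'fgwhe', shift = 4
Operation: for each letter, (position + 4) mod 26
Mapping: 'f'(5+4=9)->'j', 'g'(6+4=10)->'k', 'w'(22+4=26, 26 mod 26=0)->'a', 'h'(7+4=11)->'l', 'e'(4+4=8)->'i'
Result: jkali


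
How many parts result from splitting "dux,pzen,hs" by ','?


Input string: 'dux,pzen,hs'
Delimiter: ','
Split result: 'dux', 'pzen', 'hs'
Number of parts: 3


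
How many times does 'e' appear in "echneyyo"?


Input string: 'echneyyo'
Target character: 'e'
Scan each position: s[0]='e', s[4]='e'
Matches found at indices: 0, 4
Total: 2


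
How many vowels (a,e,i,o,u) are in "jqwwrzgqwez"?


Input string: 'jqwwrzgqwez'
Operation: count vowels (a, e, i, o, u)
Scan: s[0]='j', s[1]='q', s[2]='w', s[3]='w', s[4]='r', s[5]='z', s[6]='g', s[7]='q', s[8]='w', s[9]='e' (vowel), s[10]='z'
Vowels found: 1
Result: 1


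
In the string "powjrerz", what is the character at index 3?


Input string: 'powjrerz'
Operation: get character at index 3
Index mapping: s[0]='p', s[1]='o', s[2]='w', s[3]='j'
Result: 'j'


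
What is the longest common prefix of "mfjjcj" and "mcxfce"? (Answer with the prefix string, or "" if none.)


String 1: 'mfjjcj'
String 2: 'mcxfce'
Compare position by position:
pos 0: 'm' vs 'm' match
pos 1: 'f' vs 'c' differ -> stop
Longest common prefix: "m" (length 1)


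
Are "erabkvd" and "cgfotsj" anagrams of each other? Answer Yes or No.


String 1: 'erabkvd' -> sorted: 'abdekrv'
String 2: 'cgfotsj' -> sorted: 'cfgjost'
Compare sorted forms: 'abdekrv' != 'cfgjost'
Anagram: No


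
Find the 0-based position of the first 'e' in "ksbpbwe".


Input string: 'ksbpbwe'
Target: 'e'
Scanning left to right: s[0]='k', s[1]='s', s[2]='b', s[3]='p', s[4]='b', s[5]='w', s[6]='e'
First match at index: 6


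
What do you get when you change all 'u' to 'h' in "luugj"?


Input string: 'luugj'
Operation: replace 'u' with 'h'
Positions of 'u': 1, 2
After replacement: lhhgj


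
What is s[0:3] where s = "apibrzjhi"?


Input string: 'apibrzjhi'
Operation: slice [0:3]
Extract characters: s[0]='a', s[1]='p', s[2]='i'
Result: api


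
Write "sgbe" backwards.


Input string: 'sgbe'
Operation: reverse character order
Original order: 's' -> 'g' -> 'b' -> 'e'
Reversed order: 'e' -> 'b' -> 'g' -> 's'
Result: ebgs


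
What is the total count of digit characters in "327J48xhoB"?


Input string: '327J48xhoB'
Operation: count digit characters (0-9)
Scan: '3'(digit), '2'(digit), '7'(digit), 'J', '4'(digit), '8'(digit), 'x', 'h', 'o', 'B'
Digits found: 5
Result: 5


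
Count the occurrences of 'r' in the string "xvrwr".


Input string: 'xvrwr'
Target character: 'r'
Scan each position: s[2]='r', s[4]='r'
Matches found at indices: 2, 4
Total: 2
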